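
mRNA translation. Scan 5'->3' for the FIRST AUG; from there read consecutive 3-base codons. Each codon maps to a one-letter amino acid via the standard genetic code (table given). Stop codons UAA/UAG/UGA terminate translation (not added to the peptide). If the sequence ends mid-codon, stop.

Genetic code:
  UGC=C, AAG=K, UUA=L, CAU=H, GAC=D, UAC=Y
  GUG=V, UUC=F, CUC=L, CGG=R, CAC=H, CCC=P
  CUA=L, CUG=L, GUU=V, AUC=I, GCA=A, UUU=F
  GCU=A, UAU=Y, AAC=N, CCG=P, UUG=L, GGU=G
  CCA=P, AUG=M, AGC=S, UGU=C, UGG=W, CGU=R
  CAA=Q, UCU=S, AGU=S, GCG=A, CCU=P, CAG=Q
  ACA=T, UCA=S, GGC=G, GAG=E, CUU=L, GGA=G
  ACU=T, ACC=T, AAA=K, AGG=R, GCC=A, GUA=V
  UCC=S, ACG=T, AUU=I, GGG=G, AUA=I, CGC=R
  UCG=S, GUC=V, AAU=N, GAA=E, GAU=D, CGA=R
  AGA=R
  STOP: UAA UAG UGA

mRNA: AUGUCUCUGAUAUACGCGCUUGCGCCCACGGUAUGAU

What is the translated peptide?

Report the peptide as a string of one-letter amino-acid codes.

start AUG at pos 0
pos 0: AUG -> M; peptide=M
pos 3: UCU -> S; peptide=MS
pos 6: CUG -> L; peptide=MSL
pos 9: AUA -> I; peptide=MSLI
pos 12: UAC -> Y; peptide=MSLIY
pos 15: GCG -> A; peptide=MSLIYA
pos 18: CUU -> L; peptide=MSLIYAL
pos 21: GCG -> A; peptide=MSLIYALA
pos 24: CCC -> P; peptide=MSLIYALAP
pos 27: ACG -> T; peptide=MSLIYALAPT
pos 30: GUA -> V; peptide=MSLIYALAPTV
pos 33: UGA -> STOP

Answer: MSLIYALAPTV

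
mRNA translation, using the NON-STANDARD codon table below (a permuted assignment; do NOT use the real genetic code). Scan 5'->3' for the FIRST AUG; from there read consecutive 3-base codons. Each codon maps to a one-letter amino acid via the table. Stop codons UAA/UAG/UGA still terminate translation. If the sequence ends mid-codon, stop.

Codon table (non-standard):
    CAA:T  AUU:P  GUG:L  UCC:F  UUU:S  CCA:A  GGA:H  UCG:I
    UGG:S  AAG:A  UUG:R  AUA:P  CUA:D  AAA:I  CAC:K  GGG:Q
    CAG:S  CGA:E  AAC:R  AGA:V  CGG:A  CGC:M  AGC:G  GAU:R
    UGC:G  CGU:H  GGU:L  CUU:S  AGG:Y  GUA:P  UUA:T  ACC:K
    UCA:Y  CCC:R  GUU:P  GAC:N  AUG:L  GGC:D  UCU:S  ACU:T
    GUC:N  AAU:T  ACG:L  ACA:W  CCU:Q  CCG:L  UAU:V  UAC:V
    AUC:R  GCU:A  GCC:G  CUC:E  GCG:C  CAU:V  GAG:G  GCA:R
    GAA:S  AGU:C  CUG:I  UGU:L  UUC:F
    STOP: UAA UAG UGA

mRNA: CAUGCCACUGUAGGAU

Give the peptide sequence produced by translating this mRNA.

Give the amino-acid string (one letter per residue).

Answer: LAI

Derivation:
start AUG at pos 1
pos 1: AUG -> L; peptide=L
pos 4: CCA -> A; peptide=LA
pos 7: CUG -> I; peptide=LAI
pos 10: UAG -> STOP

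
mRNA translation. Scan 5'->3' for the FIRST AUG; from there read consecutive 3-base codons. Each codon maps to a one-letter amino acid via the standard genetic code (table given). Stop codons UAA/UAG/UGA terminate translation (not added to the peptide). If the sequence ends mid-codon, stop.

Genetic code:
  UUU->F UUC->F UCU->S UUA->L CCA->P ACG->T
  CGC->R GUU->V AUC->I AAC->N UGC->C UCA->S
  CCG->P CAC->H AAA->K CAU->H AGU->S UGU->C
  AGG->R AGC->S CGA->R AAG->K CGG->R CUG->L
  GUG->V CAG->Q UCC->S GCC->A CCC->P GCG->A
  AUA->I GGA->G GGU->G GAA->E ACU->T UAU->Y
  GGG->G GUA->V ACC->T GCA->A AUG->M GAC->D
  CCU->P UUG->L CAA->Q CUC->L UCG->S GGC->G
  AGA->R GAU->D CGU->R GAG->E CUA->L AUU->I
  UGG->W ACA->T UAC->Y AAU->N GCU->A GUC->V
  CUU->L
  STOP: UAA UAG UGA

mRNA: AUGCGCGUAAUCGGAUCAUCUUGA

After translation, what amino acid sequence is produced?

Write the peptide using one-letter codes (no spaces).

Answer: MRVIGSS

Derivation:
start AUG at pos 0
pos 0: AUG -> M; peptide=M
pos 3: CGC -> R; peptide=MR
pos 6: GUA -> V; peptide=MRV
pos 9: AUC -> I; peptide=MRVI
pos 12: GGA -> G; peptide=MRVIG
pos 15: UCA -> S; peptide=MRVIGS
pos 18: UCU -> S; peptide=MRVIGSS
pos 21: UGA -> STOP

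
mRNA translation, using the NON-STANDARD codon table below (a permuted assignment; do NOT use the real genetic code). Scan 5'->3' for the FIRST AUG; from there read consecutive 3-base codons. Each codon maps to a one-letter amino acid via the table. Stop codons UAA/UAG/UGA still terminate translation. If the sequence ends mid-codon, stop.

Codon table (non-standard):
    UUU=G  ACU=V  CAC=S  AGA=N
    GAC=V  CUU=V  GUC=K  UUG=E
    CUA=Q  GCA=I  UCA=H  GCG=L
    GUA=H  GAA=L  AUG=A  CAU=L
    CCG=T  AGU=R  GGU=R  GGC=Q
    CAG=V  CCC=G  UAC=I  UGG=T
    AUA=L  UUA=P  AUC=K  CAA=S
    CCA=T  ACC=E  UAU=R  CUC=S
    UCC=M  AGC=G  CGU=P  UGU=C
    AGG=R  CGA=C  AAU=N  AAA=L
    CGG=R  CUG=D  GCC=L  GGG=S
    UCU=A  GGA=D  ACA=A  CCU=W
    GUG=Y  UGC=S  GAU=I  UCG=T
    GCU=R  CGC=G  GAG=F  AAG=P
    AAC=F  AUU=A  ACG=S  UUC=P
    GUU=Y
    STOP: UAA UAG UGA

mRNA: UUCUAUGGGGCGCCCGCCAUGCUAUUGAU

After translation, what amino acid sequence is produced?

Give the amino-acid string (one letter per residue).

start AUG at pos 4
pos 4: AUG -> A; peptide=A
pos 7: GGG -> S; peptide=AS
pos 10: CGC -> G; peptide=ASG
pos 13: CCG -> T; peptide=ASGT
pos 16: CCA -> T; peptide=ASGTT
pos 19: UGC -> S; peptide=ASGTTS
pos 22: UAU -> R; peptide=ASGTTSR
pos 25: UGA -> STOP

Answer: ASGTTSR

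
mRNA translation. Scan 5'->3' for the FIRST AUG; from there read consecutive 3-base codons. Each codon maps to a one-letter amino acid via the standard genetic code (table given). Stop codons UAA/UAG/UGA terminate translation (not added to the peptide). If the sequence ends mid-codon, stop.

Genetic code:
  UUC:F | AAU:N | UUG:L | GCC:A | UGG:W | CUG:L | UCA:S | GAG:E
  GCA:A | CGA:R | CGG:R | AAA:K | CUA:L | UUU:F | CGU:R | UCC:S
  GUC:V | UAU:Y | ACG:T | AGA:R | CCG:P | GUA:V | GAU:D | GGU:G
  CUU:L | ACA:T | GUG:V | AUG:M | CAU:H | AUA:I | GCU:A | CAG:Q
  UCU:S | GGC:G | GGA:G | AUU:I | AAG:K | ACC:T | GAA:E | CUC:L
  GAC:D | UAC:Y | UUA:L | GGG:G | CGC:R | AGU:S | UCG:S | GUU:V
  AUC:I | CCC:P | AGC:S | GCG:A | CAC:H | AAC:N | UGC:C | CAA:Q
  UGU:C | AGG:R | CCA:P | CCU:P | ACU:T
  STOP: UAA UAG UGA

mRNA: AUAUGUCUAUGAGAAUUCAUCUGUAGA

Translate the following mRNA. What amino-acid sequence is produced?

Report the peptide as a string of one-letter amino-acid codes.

start AUG at pos 2
pos 2: AUG -> M; peptide=M
pos 5: UCU -> S; peptide=MS
pos 8: AUG -> M; peptide=MSM
pos 11: AGA -> R; peptide=MSMR
pos 14: AUU -> I; peptide=MSMRI
pos 17: CAU -> H; peptide=MSMRIH
pos 20: CUG -> L; peptide=MSMRIHL
pos 23: UAG -> STOP

Answer: MSMRIHL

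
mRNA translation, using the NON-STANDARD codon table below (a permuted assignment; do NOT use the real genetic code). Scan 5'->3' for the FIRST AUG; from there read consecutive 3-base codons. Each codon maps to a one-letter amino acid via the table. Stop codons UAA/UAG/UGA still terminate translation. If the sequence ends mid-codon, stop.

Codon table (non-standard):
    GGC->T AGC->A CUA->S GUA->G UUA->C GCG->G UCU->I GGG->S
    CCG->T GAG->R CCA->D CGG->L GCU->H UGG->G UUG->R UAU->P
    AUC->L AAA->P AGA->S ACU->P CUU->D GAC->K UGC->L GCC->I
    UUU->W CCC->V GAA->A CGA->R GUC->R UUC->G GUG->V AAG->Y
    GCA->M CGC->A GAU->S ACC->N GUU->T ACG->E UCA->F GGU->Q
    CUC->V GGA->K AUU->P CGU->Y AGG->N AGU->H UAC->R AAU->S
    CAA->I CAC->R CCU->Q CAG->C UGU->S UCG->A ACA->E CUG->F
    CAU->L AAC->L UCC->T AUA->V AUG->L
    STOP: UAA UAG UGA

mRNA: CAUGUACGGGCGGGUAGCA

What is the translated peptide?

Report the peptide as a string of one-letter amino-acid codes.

Answer: LRSLGM

Derivation:
start AUG at pos 1
pos 1: AUG -> L; peptide=L
pos 4: UAC -> R; peptide=LR
pos 7: GGG -> S; peptide=LRS
pos 10: CGG -> L; peptide=LRSL
pos 13: GUA -> G; peptide=LRSLG
pos 16: GCA -> M; peptide=LRSLGM
pos 19: only 0 nt remain (<3), stop (end of mRNA)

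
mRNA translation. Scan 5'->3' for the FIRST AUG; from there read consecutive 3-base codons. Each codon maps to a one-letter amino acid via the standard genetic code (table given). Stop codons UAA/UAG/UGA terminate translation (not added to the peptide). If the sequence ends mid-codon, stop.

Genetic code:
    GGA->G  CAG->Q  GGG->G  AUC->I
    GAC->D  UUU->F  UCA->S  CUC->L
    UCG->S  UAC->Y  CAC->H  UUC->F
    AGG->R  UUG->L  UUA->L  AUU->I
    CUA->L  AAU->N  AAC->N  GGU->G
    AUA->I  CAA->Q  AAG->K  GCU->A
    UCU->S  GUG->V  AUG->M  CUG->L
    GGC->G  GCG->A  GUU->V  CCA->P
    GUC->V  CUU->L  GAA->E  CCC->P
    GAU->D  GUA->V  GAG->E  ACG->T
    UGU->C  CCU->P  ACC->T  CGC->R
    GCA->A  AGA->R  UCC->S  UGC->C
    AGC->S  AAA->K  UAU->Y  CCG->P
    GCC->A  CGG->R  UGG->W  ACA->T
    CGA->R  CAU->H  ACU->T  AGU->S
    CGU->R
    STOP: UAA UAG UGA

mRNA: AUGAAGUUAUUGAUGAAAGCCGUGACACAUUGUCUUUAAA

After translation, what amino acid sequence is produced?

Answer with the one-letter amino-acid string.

start AUG at pos 0
pos 0: AUG -> M; peptide=M
pos 3: AAG -> K; peptide=MK
pos 6: UUA -> L; peptide=MKL
pos 9: UUG -> L; peptide=MKLL
pos 12: AUG -> M; peptide=MKLLM
pos 15: AAA -> K; peptide=MKLLMK
pos 18: GCC -> A; peptide=MKLLMKA
pos 21: GUG -> V; peptide=MKLLMKAV
pos 24: ACA -> T; peptide=MKLLMKAVT
pos 27: CAU -> H; peptide=MKLLMKAVTH
pos 30: UGU -> C; peptide=MKLLMKAVTHC
pos 33: CUU -> L; peptide=MKLLMKAVTHCL
pos 36: UAA -> STOP

Answer: MKLLMKAVTHCL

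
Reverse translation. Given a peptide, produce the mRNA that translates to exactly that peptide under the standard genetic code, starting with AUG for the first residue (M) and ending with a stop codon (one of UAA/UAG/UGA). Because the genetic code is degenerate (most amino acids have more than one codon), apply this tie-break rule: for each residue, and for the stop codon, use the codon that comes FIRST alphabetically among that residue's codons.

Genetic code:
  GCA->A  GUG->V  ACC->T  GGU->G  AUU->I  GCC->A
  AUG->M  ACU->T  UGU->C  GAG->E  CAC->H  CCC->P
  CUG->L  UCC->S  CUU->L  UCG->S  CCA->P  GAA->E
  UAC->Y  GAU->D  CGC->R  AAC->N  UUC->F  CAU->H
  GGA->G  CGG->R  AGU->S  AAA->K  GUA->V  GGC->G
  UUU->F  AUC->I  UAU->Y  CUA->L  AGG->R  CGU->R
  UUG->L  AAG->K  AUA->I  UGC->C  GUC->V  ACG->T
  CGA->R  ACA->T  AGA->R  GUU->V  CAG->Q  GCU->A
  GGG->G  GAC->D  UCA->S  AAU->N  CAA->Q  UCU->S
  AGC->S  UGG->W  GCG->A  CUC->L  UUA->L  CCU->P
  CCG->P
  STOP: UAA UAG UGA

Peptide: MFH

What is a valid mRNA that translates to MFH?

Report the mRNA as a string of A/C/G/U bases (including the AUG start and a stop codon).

residue 1: M -> AUG (start codon)
residue 2: F codons sorted = UUC,UUU -> pick first = UUC
residue 3: H codons sorted = CAC,CAU -> pick first = CAC
terminator: stop codons sorted = UAA,UAG,UGA -> pick first = UAA

Answer: mRNA: AUGUUCCACUAA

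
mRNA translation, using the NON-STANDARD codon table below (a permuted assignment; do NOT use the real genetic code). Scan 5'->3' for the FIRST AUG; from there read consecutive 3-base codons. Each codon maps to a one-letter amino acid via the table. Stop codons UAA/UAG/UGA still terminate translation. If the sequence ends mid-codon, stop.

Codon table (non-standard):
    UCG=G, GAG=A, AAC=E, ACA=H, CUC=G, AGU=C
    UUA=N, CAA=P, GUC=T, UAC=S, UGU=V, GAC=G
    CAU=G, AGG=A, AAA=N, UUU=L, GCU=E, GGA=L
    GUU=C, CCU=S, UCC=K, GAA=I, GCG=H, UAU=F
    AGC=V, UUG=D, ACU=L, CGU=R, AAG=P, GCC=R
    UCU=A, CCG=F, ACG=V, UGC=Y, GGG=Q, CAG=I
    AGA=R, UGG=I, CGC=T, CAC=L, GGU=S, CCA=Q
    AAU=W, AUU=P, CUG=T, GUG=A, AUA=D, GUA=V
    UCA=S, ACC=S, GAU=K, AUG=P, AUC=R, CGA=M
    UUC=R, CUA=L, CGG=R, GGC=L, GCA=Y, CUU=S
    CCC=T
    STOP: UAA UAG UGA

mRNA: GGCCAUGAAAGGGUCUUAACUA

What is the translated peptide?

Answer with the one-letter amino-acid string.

start AUG at pos 4
pos 4: AUG -> P; peptide=P
pos 7: AAA -> N; peptide=PN
pos 10: GGG -> Q; peptide=PNQ
pos 13: UCU -> A; peptide=PNQA
pos 16: UAA -> STOP

Answer: PNQA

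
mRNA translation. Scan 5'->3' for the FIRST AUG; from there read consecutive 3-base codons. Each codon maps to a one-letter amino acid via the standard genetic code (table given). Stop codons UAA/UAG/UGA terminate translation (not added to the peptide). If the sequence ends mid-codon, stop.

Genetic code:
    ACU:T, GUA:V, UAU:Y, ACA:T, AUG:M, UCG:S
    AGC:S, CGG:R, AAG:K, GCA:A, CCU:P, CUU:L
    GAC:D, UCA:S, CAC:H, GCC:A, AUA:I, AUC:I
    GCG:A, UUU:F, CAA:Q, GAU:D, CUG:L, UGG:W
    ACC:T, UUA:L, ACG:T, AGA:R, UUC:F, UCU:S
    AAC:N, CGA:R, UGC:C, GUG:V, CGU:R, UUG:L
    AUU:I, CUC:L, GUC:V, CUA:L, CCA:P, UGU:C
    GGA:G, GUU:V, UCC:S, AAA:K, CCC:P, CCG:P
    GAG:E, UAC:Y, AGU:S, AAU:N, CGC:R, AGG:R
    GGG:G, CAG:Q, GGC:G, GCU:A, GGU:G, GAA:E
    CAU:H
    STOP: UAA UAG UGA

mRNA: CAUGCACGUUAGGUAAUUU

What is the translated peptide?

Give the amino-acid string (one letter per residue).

start AUG at pos 1
pos 1: AUG -> M; peptide=M
pos 4: CAC -> H; peptide=MH
pos 7: GUU -> V; peptide=MHV
pos 10: AGG -> R; peptide=MHVR
pos 13: UAA -> STOP

Answer: MHVR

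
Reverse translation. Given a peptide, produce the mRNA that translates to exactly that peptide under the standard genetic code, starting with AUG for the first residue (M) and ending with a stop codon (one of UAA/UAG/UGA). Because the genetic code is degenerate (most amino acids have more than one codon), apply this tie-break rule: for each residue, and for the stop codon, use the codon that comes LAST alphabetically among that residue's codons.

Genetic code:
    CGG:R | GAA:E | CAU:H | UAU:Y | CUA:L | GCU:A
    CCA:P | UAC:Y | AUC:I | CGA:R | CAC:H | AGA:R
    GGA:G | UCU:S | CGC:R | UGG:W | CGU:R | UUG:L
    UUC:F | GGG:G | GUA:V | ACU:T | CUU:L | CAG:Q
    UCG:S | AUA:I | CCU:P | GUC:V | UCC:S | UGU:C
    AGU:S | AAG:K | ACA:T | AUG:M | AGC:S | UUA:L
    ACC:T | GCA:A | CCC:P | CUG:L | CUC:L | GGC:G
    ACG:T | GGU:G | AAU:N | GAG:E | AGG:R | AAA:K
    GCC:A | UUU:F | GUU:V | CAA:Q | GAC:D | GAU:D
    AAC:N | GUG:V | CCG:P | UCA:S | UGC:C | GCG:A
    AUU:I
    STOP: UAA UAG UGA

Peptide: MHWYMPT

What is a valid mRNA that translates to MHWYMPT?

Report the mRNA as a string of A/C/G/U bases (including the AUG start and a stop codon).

residue 1: M -> AUG (start codon)
residue 2: H codons sorted = CAC,CAU -> pick last = CAU
residue 3: W -> UGG (only codon)
residue 4: Y codons sorted = UAC,UAU -> pick last = UAU
residue 5: M -> AUG (only codon)
residue 6: P codons sorted = CCA,CCC,CCG,CCU -> pick last = CCU
residue 7: T codons sorted = ACA,ACC,ACG,ACU -> pick last = ACU
terminator: stop codons sorted = UAA,UAG,UGA -> pick last = UGA

Answer: mRNA: AUGCAUUGGUAUAUGCCUACUUGA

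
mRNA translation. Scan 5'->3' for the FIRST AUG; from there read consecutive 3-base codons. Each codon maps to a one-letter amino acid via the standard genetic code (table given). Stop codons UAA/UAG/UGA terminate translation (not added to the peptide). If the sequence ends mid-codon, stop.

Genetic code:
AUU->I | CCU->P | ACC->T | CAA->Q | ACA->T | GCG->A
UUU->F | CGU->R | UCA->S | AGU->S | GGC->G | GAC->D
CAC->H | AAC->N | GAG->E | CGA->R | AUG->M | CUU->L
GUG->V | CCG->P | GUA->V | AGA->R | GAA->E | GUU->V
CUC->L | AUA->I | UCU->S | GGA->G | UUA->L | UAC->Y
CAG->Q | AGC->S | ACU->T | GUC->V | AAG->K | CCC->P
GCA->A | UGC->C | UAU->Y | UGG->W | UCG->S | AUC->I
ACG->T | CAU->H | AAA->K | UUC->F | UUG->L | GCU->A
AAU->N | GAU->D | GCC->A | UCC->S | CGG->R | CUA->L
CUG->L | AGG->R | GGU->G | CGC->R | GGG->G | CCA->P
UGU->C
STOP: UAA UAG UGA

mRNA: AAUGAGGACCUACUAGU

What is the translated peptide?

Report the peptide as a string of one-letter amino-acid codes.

start AUG at pos 1
pos 1: AUG -> M; peptide=M
pos 4: AGG -> R; peptide=MR
pos 7: ACC -> T; peptide=MRT
pos 10: UAC -> Y; peptide=MRTY
pos 13: UAG -> STOP

Answer: MRTY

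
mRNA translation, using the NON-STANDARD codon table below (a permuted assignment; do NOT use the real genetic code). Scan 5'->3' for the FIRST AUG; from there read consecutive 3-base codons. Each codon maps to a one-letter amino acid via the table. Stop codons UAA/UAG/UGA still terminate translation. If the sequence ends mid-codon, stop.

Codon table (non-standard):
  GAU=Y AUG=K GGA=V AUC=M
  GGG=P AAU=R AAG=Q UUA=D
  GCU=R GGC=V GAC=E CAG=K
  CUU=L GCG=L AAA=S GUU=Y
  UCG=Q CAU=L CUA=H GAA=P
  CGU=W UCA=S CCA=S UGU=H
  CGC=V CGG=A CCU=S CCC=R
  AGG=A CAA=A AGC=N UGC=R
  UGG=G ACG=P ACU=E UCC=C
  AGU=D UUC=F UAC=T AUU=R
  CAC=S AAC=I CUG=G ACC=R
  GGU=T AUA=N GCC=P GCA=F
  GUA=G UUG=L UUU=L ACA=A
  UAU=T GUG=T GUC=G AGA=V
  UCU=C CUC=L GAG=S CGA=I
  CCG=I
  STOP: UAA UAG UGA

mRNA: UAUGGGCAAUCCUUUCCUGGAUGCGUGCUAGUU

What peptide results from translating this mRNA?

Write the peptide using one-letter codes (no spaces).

Answer: KVRSFGYLR

Derivation:
start AUG at pos 1
pos 1: AUG -> K; peptide=K
pos 4: GGC -> V; peptide=KV
pos 7: AAU -> R; peptide=KVR
pos 10: CCU -> S; peptide=KVRS
pos 13: UUC -> F; peptide=KVRSF
pos 16: CUG -> G; peptide=KVRSFG
pos 19: GAU -> Y; peptide=KVRSFGY
pos 22: GCG -> L; peptide=KVRSFGYL
pos 25: UGC -> R; peptide=KVRSFGYLR
pos 28: UAG -> STOP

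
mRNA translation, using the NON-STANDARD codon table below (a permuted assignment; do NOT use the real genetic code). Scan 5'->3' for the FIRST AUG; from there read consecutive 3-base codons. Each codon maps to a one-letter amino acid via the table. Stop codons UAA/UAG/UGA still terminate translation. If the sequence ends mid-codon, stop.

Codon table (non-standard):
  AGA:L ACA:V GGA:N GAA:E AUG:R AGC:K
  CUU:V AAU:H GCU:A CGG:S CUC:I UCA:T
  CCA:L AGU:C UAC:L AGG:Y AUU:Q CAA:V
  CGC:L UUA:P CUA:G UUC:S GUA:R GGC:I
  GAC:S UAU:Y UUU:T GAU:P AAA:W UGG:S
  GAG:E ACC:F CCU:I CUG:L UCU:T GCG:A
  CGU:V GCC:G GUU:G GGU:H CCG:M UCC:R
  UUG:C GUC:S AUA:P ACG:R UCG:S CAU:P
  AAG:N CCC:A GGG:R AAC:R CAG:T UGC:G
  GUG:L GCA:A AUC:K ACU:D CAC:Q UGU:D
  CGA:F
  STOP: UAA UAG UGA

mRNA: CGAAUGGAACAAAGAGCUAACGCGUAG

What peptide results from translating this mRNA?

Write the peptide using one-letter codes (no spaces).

Answer: REVLARA

Derivation:
start AUG at pos 3
pos 3: AUG -> R; peptide=R
pos 6: GAA -> E; peptide=RE
pos 9: CAA -> V; peptide=REV
pos 12: AGA -> L; peptide=REVL
pos 15: GCU -> A; peptide=REVLA
pos 18: AAC -> R; peptide=REVLAR
pos 21: GCG -> A; peptide=REVLARA
pos 24: UAG -> STOP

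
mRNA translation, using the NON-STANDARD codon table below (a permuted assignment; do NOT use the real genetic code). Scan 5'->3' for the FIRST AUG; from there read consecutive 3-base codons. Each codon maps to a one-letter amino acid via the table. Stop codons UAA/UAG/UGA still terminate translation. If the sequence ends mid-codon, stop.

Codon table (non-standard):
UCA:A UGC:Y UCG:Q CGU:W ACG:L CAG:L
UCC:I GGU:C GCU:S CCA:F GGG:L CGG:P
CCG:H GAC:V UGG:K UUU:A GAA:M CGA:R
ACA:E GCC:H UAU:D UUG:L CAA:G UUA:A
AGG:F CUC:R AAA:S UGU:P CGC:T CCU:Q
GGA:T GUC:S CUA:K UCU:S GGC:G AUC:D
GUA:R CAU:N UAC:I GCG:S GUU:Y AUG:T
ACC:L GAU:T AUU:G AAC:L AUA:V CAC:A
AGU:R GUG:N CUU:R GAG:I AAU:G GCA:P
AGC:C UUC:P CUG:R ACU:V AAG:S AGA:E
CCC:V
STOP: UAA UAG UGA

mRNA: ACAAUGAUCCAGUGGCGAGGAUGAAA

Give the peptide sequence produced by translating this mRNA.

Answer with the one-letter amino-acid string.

Answer: TDLKRT

Derivation:
start AUG at pos 3
pos 3: AUG -> T; peptide=T
pos 6: AUC -> D; peptide=TD
pos 9: CAG -> L; peptide=TDL
pos 12: UGG -> K; peptide=TDLK
pos 15: CGA -> R; peptide=TDLKR
pos 18: GGA -> T; peptide=TDLKRT
pos 21: UGA -> STOP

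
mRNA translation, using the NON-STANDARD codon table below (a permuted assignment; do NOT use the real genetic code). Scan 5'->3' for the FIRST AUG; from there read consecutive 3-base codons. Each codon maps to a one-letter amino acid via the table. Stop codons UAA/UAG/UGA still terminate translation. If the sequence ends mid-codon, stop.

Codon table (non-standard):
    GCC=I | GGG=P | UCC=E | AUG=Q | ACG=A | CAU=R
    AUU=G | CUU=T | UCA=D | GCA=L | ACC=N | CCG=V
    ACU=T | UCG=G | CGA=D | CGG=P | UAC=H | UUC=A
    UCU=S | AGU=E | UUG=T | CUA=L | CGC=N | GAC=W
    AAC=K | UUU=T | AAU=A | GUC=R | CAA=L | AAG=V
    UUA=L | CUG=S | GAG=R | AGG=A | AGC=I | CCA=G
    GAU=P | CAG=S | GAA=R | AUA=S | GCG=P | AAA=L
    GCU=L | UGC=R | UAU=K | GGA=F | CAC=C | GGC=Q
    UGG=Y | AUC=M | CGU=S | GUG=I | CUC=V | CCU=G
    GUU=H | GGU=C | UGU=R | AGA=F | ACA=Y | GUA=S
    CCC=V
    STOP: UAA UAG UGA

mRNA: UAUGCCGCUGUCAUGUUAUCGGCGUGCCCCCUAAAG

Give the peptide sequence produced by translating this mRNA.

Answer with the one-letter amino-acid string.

Answer: QVSDRKPSIV

Derivation:
start AUG at pos 1
pos 1: AUG -> Q; peptide=Q
pos 4: CCG -> V; peptide=QV
pos 7: CUG -> S; peptide=QVS
pos 10: UCA -> D; peptide=QVSD
pos 13: UGU -> R; peptide=QVSDR
pos 16: UAU -> K; peptide=QVSDRK
pos 19: CGG -> P; peptide=QVSDRKP
pos 22: CGU -> S; peptide=QVSDRKPS
pos 25: GCC -> I; peptide=QVSDRKPSI
pos 28: CCC -> V; peptide=QVSDRKPSIV
pos 31: UAA -> STOP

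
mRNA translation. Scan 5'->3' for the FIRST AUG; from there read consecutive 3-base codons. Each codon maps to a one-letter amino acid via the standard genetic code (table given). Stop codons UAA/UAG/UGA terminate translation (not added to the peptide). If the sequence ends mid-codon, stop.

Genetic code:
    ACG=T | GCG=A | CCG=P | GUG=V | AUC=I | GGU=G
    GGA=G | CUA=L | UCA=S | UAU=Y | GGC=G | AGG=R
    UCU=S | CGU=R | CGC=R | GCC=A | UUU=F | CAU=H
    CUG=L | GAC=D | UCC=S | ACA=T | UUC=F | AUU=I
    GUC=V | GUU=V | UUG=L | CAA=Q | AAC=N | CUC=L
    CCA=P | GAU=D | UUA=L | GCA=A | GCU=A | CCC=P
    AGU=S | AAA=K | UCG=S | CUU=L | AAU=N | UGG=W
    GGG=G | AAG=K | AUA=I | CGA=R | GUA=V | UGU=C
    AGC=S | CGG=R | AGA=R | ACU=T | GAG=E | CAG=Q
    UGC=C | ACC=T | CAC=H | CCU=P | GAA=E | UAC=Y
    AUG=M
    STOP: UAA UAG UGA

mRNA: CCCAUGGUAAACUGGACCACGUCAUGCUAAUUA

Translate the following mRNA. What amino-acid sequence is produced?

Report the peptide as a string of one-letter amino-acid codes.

Answer: MVNWTTSC

Derivation:
start AUG at pos 3
pos 3: AUG -> M; peptide=M
pos 6: GUA -> V; peptide=MV
pos 9: AAC -> N; peptide=MVN
pos 12: UGG -> W; peptide=MVNW
pos 15: ACC -> T; peptide=MVNWT
pos 18: ACG -> T; peptide=MVNWTT
pos 21: UCA -> S; peptide=MVNWTTS
pos 24: UGC -> C; peptide=MVNWTTSC
pos 27: UAA -> STOP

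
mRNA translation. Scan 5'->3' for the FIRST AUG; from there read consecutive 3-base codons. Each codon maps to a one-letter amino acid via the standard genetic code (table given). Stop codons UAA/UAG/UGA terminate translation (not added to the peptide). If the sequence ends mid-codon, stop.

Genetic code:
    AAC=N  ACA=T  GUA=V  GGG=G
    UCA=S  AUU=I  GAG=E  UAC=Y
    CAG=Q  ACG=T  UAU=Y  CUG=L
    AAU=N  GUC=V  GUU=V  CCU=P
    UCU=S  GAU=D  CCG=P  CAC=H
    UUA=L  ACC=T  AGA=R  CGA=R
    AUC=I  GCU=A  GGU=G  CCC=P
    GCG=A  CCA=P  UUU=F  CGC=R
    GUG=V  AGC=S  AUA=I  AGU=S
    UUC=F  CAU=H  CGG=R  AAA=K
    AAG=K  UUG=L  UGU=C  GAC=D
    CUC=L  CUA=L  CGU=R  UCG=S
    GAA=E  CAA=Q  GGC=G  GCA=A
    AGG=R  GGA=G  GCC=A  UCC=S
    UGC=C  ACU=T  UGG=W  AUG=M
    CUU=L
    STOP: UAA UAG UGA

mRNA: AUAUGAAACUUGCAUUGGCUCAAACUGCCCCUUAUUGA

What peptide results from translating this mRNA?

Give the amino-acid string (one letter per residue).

start AUG at pos 2
pos 2: AUG -> M; peptide=M
pos 5: AAA -> K; peptide=MK
pos 8: CUU -> L; peptide=MKL
pos 11: GCA -> A; peptide=MKLA
pos 14: UUG -> L; peptide=MKLAL
pos 17: GCU -> A; peptide=MKLALA
pos 20: CAA -> Q; peptide=MKLALAQ
pos 23: ACU -> T; peptide=MKLALAQT
pos 26: GCC -> A; peptide=MKLALAQTA
pos 29: CCU -> P; peptide=MKLALAQTAP
pos 32: UAU -> Y; peptide=MKLALAQTAPY
pos 35: UGA -> STOP

Answer: MKLALAQTAPY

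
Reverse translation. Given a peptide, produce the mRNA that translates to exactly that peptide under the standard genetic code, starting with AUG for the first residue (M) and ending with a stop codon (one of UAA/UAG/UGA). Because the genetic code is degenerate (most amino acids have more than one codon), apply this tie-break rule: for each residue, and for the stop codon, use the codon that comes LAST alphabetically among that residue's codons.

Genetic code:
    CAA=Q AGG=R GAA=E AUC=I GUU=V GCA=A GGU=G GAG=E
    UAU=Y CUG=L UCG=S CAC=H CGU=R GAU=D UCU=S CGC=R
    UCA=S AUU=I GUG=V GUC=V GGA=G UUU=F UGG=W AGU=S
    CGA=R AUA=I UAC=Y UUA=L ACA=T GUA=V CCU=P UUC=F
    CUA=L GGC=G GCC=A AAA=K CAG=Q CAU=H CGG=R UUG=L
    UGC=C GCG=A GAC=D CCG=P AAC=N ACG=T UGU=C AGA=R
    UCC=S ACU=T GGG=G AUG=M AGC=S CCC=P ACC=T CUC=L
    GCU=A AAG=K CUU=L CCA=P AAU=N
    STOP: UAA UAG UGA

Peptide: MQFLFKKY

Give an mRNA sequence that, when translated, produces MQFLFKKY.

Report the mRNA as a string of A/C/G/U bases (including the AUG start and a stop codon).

residue 1: M -> AUG (start codon)
residue 2: Q codons sorted = CAA,CAG -> pick last = CAG
residue 3: F codons sorted = UUC,UUU -> pick last = UUU
residue 4: L codons sorted = CUA,CUC,CUG,CUU,UUA,UUG -> pick last = UUG
residue 5: F codons sorted = UUC,UUU -> pick last = UUU
residue 6: K codons sorted = AAA,AAG -> pick last = AAG
residue 7: K codons sorted = AAA,AAG -> pick last = AAG
residue 8: Y codons sorted = UAC,UAU -> pick last = UAU
terminator: stop codons sorted = UAA,UAG,UGA -> pick last = UGA

Answer: mRNA: AUGCAGUUUUUGUUUAAGAAGUAUUGA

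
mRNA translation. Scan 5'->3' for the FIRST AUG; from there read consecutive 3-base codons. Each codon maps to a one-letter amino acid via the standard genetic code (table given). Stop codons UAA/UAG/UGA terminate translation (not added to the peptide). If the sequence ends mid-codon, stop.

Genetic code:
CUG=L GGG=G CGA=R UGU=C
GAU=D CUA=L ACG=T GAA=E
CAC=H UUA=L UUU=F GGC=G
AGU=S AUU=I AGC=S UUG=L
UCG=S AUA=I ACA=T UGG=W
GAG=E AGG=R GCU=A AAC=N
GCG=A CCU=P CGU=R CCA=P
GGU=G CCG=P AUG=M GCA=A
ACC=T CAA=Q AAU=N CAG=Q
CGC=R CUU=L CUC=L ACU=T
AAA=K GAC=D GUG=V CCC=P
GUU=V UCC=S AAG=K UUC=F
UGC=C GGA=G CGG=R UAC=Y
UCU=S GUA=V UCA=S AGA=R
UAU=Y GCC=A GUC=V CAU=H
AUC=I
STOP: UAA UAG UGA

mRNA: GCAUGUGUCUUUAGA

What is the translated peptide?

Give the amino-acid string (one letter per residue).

start AUG at pos 2
pos 2: AUG -> M; peptide=M
pos 5: UGU -> C; peptide=MC
pos 8: CUU -> L; peptide=MCL
pos 11: UAG -> STOP

Answer: MCL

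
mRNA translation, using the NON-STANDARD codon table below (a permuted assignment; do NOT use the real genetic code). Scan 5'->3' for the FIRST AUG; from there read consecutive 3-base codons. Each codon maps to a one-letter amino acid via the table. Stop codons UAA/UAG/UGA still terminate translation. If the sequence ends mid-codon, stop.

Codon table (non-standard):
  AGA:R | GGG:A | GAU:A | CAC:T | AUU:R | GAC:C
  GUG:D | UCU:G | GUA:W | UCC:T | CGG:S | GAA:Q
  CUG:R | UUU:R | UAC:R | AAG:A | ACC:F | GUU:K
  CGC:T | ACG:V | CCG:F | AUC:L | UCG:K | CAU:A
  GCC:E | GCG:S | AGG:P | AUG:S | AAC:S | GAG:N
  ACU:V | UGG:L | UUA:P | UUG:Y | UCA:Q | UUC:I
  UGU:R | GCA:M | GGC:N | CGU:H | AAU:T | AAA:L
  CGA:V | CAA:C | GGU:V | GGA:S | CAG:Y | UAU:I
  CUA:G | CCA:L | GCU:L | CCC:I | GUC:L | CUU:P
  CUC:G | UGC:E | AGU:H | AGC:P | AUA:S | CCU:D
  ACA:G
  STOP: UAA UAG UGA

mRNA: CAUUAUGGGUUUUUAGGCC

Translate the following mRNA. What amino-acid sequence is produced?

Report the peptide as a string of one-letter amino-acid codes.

start AUG at pos 4
pos 4: AUG -> S; peptide=S
pos 7: GGU -> V; peptide=SV
pos 10: UUU -> R; peptide=SVR
pos 13: UAG -> STOP

Answer: SVR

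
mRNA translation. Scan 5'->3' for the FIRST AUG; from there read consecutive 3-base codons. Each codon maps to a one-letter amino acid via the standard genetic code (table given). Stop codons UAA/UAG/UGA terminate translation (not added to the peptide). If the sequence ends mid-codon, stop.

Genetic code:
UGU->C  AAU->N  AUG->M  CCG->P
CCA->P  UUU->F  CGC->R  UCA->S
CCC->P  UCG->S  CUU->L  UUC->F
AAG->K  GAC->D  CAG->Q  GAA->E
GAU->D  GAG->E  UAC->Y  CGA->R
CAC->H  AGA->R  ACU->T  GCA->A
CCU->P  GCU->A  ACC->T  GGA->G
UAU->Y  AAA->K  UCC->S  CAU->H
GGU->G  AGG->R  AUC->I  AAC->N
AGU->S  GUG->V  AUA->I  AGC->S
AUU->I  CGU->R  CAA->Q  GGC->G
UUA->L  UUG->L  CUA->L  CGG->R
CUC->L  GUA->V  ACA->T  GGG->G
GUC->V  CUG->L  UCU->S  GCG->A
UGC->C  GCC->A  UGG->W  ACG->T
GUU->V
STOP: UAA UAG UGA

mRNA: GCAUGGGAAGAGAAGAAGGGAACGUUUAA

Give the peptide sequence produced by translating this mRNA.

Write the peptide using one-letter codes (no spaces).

Answer: MGREEGNV

Derivation:
start AUG at pos 2
pos 2: AUG -> M; peptide=M
pos 5: GGA -> G; peptide=MG
pos 8: AGA -> R; peptide=MGR
pos 11: GAA -> E; peptide=MGRE
pos 14: GAA -> E; peptide=MGREE
pos 17: GGG -> G; peptide=MGREEG
pos 20: AAC -> N; peptide=MGREEGN
pos 23: GUU -> V; peptide=MGREEGNV
pos 26: UAA -> STOP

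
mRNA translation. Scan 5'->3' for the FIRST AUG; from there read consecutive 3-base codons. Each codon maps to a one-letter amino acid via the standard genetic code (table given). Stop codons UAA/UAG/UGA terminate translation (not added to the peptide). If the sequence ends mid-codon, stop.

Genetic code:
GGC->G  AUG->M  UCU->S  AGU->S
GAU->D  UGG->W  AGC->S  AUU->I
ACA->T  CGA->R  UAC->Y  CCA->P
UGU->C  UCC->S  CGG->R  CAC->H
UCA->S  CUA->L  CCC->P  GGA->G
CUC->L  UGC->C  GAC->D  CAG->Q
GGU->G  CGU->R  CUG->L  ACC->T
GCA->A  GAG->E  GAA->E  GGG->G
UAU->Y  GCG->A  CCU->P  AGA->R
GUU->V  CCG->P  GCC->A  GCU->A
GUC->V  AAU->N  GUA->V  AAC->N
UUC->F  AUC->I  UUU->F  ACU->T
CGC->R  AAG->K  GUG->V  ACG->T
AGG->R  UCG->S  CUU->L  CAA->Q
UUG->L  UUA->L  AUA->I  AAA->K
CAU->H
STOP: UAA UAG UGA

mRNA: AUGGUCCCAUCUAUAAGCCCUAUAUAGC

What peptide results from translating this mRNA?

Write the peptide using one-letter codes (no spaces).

Answer: MVPSISPI

Derivation:
start AUG at pos 0
pos 0: AUG -> M; peptide=M
pos 3: GUC -> V; peptide=MV
pos 6: CCA -> P; peptide=MVP
pos 9: UCU -> S; peptide=MVPS
pos 12: AUA -> I; peptide=MVPSI
pos 15: AGC -> S; peptide=MVPSIS
pos 18: CCU -> P; peptide=MVPSISP
pos 21: AUA -> I; peptide=MVPSISPI
pos 24: UAG -> STOP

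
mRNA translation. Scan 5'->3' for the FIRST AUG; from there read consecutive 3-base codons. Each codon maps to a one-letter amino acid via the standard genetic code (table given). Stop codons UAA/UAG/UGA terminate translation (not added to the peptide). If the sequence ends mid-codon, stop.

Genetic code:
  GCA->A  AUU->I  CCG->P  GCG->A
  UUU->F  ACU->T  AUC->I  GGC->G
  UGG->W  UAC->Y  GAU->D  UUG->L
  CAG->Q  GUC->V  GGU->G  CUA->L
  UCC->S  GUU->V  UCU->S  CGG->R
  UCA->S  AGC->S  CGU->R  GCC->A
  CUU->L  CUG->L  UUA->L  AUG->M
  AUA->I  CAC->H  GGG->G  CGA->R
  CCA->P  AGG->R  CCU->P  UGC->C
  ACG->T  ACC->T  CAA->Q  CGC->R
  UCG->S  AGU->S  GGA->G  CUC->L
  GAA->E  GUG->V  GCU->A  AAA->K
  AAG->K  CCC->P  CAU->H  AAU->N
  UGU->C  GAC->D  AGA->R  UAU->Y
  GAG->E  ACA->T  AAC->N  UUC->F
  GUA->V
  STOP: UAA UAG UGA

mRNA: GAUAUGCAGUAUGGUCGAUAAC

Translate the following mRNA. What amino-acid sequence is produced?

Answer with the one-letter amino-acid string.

Answer: MQYGR

Derivation:
start AUG at pos 3
pos 3: AUG -> M; peptide=M
pos 6: CAG -> Q; peptide=MQ
pos 9: UAU -> Y; peptide=MQY
pos 12: GGU -> G; peptide=MQYG
pos 15: CGA -> R; peptide=MQYGR
pos 18: UAA -> STOP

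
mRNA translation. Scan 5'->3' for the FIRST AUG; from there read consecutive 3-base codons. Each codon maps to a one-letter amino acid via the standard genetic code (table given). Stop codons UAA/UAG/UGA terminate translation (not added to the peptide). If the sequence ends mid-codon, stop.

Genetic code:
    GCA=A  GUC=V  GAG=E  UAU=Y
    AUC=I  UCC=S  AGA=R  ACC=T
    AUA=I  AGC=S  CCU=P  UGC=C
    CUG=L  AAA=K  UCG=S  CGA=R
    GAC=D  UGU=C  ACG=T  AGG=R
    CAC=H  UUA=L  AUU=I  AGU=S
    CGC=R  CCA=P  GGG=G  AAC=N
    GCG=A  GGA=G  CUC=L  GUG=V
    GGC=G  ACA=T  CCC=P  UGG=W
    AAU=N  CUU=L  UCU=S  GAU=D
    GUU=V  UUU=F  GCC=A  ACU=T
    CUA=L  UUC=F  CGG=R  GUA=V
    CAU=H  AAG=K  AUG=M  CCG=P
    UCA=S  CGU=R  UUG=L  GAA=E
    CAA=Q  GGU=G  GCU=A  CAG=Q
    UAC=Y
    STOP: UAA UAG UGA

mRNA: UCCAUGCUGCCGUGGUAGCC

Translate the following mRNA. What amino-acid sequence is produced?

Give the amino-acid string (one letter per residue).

start AUG at pos 3
pos 3: AUG -> M; peptide=M
pos 6: CUG -> L; peptide=ML
pos 9: CCG -> P; peptide=MLP
pos 12: UGG -> W; peptide=MLPW
pos 15: UAG -> STOP

Answer: MLPW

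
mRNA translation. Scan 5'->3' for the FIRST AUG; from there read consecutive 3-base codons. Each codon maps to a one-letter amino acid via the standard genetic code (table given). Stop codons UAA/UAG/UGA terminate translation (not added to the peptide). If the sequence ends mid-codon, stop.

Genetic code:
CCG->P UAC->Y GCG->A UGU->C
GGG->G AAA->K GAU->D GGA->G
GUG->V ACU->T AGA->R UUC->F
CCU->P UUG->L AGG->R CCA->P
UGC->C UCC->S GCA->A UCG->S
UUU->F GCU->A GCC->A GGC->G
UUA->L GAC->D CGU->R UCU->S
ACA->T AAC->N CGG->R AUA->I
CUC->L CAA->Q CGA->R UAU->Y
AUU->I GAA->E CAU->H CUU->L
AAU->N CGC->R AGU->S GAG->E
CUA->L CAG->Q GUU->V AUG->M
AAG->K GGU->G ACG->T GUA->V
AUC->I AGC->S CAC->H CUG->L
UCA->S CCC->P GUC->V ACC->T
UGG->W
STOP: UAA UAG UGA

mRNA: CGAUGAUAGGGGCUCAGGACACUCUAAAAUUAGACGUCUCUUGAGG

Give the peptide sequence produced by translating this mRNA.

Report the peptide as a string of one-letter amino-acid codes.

Answer: MIGAQDTLKLDVS

Derivation:
start AUG at pos 2
pos 2: AUG -> M; peptide=M
pos 5: AUA -> I; peptide=MI
pos 8: GGG -> G; peptide=MIG
pos 11: GCU -> A; peptide=MIGA
pos 14: CAG -> Q; peptide=MIGAQ
pos 17: GAC -> D; peptide=MIGAQD
pos 20: ACU -> T; peptide=MIGAQDT
pos 23: CUA -> L; peptide=MIGAQDTL
pos 26: AAA -> K; peptide=MIGAQDTLK
pos 29: UUA -> L; peptide=MIGAQDTLKL
pos 32: GAC -> D; peptide=MIGAQDTLKLD
pos 35: GUC -> V; peptide=MIGAQDTLKLDV
pos 38: UCU -> S; peptide=MIGAQDTLKLDVS
pos 41: UGA -> STOP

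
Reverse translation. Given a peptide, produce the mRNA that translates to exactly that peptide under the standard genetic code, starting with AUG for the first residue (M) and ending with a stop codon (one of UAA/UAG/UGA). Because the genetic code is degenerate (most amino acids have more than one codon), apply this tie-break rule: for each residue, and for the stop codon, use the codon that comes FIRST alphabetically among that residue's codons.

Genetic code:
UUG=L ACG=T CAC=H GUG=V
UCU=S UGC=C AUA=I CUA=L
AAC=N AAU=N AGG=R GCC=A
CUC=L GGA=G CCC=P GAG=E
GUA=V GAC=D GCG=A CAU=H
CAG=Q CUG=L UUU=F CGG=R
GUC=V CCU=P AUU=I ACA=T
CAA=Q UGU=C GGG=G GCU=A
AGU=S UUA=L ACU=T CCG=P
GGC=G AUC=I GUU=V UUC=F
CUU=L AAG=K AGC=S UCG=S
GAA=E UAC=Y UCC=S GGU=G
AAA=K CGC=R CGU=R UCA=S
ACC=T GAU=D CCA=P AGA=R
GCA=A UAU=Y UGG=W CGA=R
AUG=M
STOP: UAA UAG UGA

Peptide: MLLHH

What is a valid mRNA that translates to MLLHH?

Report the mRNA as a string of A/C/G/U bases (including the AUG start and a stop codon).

residue 1: M -> AUG (start codon)
residue 2: L codons sorted = CUA,CUC,CUG,CUU,UUA,UUG -> pick first = CUA
residue 3: L codons sorted = CUA,CUC,CUG,CUU,UUA,UUG -> pick first = CUA
residue 4: H codons sorted = CAC,CAU -> pick first = CAC
residue 5: H codons sorted = CAC,CAU -> pick first = CAC
terminator: stop codons sorted = UAA,UAG,UGA -> pick first = UAA

Answer: mRNA: AUGCUACUACACCACUAA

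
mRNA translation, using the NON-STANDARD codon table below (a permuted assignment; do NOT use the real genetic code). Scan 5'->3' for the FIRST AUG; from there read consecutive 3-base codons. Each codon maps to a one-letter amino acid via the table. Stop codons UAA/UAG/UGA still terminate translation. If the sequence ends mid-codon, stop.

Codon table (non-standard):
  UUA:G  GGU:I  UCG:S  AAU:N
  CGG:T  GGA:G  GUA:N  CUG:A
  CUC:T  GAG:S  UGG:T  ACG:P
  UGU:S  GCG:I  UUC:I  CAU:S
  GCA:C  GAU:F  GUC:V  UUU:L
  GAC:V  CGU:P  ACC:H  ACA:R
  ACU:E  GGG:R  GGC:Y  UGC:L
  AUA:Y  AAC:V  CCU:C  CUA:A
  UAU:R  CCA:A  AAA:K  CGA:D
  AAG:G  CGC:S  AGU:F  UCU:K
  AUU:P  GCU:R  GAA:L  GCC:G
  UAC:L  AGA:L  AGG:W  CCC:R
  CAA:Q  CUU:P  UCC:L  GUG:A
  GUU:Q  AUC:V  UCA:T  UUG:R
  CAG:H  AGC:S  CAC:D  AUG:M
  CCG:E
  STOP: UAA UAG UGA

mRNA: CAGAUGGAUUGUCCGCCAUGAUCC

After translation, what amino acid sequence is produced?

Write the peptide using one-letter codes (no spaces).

Answer: MFSEA

Derivation:
start AUG at pos 3
pos 3: AUG -> M; peptide=M
pos 6: GAU -> F; peptide=MF
pos 9: UGU -> S; peptide=MFS
pos 12: CCG -> E; peptide=MFSE
pos 15: CCA -> A; peptide=MFSEA
pos 18: UGA -> STOP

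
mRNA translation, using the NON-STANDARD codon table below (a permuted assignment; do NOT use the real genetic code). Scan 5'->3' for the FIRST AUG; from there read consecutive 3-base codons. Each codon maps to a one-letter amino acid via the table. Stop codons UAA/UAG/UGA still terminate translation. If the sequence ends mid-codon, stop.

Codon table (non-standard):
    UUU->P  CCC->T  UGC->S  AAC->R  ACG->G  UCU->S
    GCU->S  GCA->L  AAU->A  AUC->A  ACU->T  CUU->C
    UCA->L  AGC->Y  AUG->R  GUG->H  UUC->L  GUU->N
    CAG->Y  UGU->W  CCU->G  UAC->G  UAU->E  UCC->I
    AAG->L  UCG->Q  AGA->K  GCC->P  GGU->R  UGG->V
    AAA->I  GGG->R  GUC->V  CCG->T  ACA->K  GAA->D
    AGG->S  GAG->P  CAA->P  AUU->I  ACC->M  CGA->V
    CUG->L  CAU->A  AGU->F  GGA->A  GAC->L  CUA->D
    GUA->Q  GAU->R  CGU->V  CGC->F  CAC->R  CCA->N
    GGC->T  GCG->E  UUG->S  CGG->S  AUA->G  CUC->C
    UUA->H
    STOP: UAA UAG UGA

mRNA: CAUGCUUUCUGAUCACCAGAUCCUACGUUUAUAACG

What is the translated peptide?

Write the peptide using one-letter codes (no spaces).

start AUG at pos 1
pos 1: AUG -> R; peptide=R
pos 4: CUU -> C; peptide=RC
pos 7: UCU -> S; peptide=RCS
pos 10: GAU -> R; peptide=RCSR
pos 13: CAC -> R; peptide=RCSRR
pos 16: CAG -> Y; peptide=RCSRRY
pos 19: AUC -> A; peptide=RCSRRYA
pos 22: CUA -> D; peptide=RCSRRYAD
pos 25: CGU -> V; peptide=RCSRRYADV
pos 28: UUA -> H; peptide=RCSRRYADVH
pos 31: UAA -> STOP

Answer: RCSRRYADVH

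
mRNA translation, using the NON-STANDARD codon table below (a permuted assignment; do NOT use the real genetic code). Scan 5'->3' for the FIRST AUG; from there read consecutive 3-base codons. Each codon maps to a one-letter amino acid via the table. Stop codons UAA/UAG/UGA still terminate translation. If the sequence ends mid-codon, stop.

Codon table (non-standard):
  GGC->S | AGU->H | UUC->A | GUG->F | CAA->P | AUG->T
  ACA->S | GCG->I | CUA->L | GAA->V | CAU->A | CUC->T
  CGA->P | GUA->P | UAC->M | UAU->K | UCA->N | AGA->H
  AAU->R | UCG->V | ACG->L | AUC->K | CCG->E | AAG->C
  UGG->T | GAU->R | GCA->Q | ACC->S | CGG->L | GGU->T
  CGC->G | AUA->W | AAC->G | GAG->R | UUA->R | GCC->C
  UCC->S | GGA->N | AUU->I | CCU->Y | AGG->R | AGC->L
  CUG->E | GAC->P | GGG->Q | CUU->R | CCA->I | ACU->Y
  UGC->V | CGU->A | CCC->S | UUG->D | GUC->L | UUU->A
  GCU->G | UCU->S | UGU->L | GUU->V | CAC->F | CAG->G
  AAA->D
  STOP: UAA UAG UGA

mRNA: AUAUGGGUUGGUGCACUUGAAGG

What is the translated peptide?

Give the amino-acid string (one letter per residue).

start AUG at pos 2
pos 2: AUG -> T; peptide=T
pos 5: GGU -> T; peptide=TT
pos 8: UGG -> T; peptide=TTT
pos 11: UGC -> V; peptide=TTTV
pos 14: ACU -> Y; peptide=TTTVY
pos 17: UGA -> STOP

Answer: TTTVY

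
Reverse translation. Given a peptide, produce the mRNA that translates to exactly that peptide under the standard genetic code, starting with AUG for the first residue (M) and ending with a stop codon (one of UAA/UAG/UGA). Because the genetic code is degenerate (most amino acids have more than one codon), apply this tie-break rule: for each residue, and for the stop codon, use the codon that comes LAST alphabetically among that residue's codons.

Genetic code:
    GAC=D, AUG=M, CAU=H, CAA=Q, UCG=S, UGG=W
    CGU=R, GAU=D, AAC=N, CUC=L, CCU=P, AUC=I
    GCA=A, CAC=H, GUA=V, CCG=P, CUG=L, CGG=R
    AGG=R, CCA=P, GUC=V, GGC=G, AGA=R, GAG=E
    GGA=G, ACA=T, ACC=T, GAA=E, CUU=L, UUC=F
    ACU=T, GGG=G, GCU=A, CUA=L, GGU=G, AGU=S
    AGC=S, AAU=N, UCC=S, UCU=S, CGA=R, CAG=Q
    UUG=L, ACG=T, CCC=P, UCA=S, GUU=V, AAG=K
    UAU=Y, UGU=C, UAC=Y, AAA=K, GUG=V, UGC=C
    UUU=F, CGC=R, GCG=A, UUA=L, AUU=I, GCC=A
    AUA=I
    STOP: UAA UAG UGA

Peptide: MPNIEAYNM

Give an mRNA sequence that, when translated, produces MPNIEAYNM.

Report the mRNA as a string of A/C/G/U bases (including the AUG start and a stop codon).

Answer: mRNA: AUGCCUAAUAUUGAGGCUUAUAAUAUGUGA

Derivation:
residue 1: M -> AUG (start codon)
residue 2: P codons sorted = CCA,CCC,CCG,CCU -> pick last = CCU
residue 3: N codons sorted = AAC,AAU -> pick last = AAU
residue 4: I codons sorted = AUA,AUC,AUU -> pick last = AUU
residue 5: E codons sorted = GAA,GAG -> pick last = GAG
residue 6: A codons sorted = GCA,GCC,GCG,GCU -> pick last = GCU
residue 7: Y codons sorted = UAC,UAU -> pick last = UAU
residue 8: N codons sorted = AAC,AAU -> pick last = AAU
residue 9: M -> AUG (only codon)
terminator: stop codons sorted = UAA,UAG,UGA -> pick last = UGA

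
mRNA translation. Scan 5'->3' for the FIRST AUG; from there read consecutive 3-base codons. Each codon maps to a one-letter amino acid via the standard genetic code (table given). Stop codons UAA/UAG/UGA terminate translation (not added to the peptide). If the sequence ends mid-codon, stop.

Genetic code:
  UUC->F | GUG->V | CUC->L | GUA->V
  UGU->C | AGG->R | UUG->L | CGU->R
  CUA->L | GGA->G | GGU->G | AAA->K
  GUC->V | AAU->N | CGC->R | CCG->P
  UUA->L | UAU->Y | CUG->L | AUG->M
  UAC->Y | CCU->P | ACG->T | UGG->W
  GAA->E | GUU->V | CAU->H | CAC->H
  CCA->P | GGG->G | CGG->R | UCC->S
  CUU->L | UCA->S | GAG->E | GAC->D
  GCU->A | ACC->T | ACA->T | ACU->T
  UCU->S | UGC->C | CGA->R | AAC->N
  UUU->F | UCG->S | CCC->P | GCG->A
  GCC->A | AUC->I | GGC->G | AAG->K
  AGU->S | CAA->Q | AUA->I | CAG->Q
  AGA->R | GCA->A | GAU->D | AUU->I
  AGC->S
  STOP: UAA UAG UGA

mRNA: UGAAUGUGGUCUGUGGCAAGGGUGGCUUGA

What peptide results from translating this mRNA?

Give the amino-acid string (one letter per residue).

start AUG at pos 3
pos 3: AUG -> M; peptide=M
pos 6: UGG -> W; peptide=MW
pos 9: UCU -> S; peptide=MWS
pos 12: GUG -> V; peptide=MWSV
pos 15: GCA -> A; peptide=MWSVA
pos 18: AGG -> R; peptide=MWSVAR
pos 21: GUG -> V; peptide=MWSVARV
pos 24: GCU -> A; peptide=MWSVARVA
pos 27: UGA -> STOP

Answer: MWSVARVA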